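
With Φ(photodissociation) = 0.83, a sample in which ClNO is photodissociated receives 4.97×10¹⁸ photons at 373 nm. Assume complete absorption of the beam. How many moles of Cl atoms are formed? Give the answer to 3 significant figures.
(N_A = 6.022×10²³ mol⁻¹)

Moles of photons: 4.97×10¹⁸ / 6.022×10²³ = 8.253×10⁻⁶ mol.
Product: Φ × n_abs = 0.83 × 8.253×10⁻⁶ = 6.850×10⁻⁶ mol.

6.85×10⁻⁶ mol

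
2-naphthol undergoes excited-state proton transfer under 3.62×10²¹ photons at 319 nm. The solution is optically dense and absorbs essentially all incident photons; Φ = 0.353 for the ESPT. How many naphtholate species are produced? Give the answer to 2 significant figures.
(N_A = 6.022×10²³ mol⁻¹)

1.3×10²¹ species

Moles of photons: 3.62×10²¹ / 6.022×10²³ = 0.006011 mol.
Product: Φ × n_abs = 0.353 × 0.006011 = 0.002122 mol.
As a count: 0.002122 × 6.022×10²³ = 1.3×10²¹.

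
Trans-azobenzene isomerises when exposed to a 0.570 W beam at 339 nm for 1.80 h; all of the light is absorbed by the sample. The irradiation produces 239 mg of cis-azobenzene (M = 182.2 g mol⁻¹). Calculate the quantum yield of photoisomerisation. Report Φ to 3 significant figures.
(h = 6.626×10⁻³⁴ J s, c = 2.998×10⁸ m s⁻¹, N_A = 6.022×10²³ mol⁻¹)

Product: 239 mg / 182.2 g mol⁻¹ = 0.001312 mol.
Photon energy at 339 nm: hc/λ = (6.626×10⁻³⁴)(2.998×10⁸)/(339×10⁻⁹) = 5.860×10⁻¹⁹ J.
Energy delivered: (0.570 W)(6480 s) = 3694 J.
Photons incident: 3694 / 5.860×10⁻¹⁹ = 6.304×10²¹, i.e. 6.304×10²¹/6.022×10²³ = 0.01047 mol.
Φ = 0.001312 mol / 0.01047 mol photons = 0.125.

Φ = 0.125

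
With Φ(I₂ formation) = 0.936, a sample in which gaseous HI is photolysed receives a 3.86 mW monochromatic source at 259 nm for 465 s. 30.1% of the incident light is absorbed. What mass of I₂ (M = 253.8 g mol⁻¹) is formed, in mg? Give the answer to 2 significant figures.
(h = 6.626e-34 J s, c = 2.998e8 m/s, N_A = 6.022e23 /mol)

Photon energy at 259 nm: hc/λ = (6.626e-34)(2.998e8)/(259e-9) = 7.670e-19 J.
Energy delivered: (3.86 mW)(465 s) = 1.795 J.
Photons incident: 1.795 / 7.670e-19 = 2.340e18, i.e. 2.340e18/6.022e23 = 3.886e-6 mol.
Photons absorbed: 0.301 × 3.886e-6 = 1.170e-6 mol.
Product: Φ × n_abs = 0.936 × 1.170e-6 = 1.095e-6 mol.
Mass: 1.095e-6 × 253.8 = 2.779e-4 g = 0.28 mg.

0.28 mg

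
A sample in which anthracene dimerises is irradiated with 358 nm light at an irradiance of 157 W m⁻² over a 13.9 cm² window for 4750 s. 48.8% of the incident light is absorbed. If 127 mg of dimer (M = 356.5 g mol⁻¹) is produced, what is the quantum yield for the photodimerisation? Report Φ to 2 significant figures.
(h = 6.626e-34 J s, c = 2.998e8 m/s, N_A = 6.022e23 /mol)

Product: 127 mg / 356.5 g mol⁻¹ = 3.562e-4 mol.
Photon energy at 358 nm: hc/λ = (6.626e-34)(2.998e8)/(358e-9) = 5.549e-19 J.
Energy delivered: (157 W m⁻²)(13.9e-4 m²)(4750 s) = 1037 J.
Photons incident: 1037 / 5.549e-19 = 1.869e21, i.e. 1.869e21/6.022e23 = 0.003104 mol.
Photons absorbed: 0.488 × 0.003104 = 0.001515 mol.
Φ = 3.562e-4 mol / 0.001515 mol photons = 0.24.

Φ = 0.24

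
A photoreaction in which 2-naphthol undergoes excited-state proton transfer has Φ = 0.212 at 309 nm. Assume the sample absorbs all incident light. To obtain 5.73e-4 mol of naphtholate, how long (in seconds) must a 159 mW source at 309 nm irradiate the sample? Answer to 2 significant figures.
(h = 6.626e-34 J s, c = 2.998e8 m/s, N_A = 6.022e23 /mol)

Photons that must be absorbed: 5.73e-4 / 0.212 = 0.002703 mol.
Photon energy: hc/λ = 6.429e-19 J; per mole, 3.872e5 J mol⁻¹.
Energy required: 0.002703 × 3.872e5 = 1047 J.
Time: 1047 J / 0.159 W = 6600 s.

t ≈ 6600 s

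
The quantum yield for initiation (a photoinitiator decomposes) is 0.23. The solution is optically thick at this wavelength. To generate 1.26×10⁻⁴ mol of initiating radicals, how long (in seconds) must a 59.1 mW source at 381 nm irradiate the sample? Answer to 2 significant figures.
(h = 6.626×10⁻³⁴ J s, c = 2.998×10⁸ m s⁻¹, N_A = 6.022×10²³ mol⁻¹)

t ≈ 2900 s

Photons that must be absorbed: 1.26×10⁻⁴ / 0.23 = 5.478×10⁻⁴ mol.
Photon energy: hc/λ = 5.214×10⁻¹⁹ J; per mole, 3.140×10⁵ J mol⁻¹.
Energy required: 5.478×10⁻⁴ × 3.140×10⁵ = 172.0 J.
Time: 172.0 J / 0.0591 W = 2900 s.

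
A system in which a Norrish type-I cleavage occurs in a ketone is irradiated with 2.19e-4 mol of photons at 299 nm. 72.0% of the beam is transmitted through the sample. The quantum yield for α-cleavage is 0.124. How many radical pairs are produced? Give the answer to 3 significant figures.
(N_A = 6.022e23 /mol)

Fraction absorbed: 1 − 72.0/100 = 0.2800.
Photons absorbed: 0.2800 × 2.19e-4 = 6.132e-5 mol.
Product: Φ × n_abs = 0.124 × 6.132e-5 = 7.604e-6 mol.
As a count: 7.604e-6 × 6.022e23 = 4.58e18.

4.58e18 radical pairs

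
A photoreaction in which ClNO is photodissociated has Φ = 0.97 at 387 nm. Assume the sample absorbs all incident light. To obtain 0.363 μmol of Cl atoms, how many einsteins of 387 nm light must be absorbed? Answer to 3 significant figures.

Product: 0.363 μmol = 3.63×10⁻⁷ mol.
Photons that must be absorbed: 3.63×10⁻⁷ / 0.97 = 3.742×10⁻⁷ mol.

3.74×10⁻⁷ einstein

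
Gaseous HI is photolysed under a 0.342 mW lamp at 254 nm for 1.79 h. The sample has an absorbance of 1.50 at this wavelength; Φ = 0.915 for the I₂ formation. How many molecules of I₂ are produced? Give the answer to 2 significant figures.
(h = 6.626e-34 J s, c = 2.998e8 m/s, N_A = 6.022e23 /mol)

Photon energy at 254 nm: hc/λ = (6.626e-34)(2.998e8)/(254e-9) = 7.821e-19 J.
Energy delivered: (0.342 mW)(6444 s) = 2.204 J.
Photons incident: 2.204 / 7.821e-19 = 2.818e18, i.e. 2.818e18/6.022e23 = 4.680e-6 mol.
Fraction absorbed: 1 − 10^(−1.50) = 0.9684.
Photons absorbed: 0.9684 × 4.680e-6 = 4.532e-6 mol.
Product: Φ × n_abs = 0.915 × 4.532e-6 = 4.147e-6 mol.
As a count: 4.147e-6 × 6.022e23 = 2.5e18.

2.5e18 molecules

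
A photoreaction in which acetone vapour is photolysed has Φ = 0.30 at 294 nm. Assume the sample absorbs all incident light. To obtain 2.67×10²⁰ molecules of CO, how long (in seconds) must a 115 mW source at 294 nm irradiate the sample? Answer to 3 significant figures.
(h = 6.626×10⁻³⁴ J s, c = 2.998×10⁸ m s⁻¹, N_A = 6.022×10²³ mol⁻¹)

Product: 2.67×10²⁰ / 6.022×10²³ = 4.434×10⁻⁴ mol.
Photons that must be absorbed: 4.434×10⁻⁴ / 0.30 = 0.001478 mol.
Photon energy: hc/λ = 6.757×10⁻¹⁹ J; per mole, 4.069×10⁵ J mol⁻¹.
Energy required: 0.001478 × 4.069×10⁵ = 601.4 J.
Time: 601.4 J / 0.115 W = 5230 s.

t ≈ 5230 s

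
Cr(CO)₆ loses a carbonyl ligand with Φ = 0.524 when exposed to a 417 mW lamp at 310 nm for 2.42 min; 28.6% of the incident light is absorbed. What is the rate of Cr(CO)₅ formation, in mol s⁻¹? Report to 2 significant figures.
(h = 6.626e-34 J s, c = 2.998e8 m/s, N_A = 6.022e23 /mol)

Photon energy at 310 nm: hc/λ = (6.626e-34)(2.998e8)/(310e-9) = 6.408e-19 J.
Energy delivered: (417 mW)(145.2 s) = 60.55 J.
Photons incident: 60.55 / 6.408e-19 = 9.449e19, i.e. 9.449e19/6.022e23 = 1.569e-4 mol.
Photons absorbed: 0.286 × 1.569e-4 = 4.487e-5 mol.
Product formed: 0.524 × 4.487e-5 = 2.351e-5 mol.
Rate: 2.351e-5 / 145.2 s = 1.6e-7 mol s⁻¹.

1.6e-7 mol s⁻¹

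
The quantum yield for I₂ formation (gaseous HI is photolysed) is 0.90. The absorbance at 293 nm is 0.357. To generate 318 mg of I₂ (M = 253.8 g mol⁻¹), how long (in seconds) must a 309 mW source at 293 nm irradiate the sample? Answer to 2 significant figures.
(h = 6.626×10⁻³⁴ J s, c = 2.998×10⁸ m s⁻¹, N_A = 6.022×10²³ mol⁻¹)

Product: 318 mg / 253.8 g mol⁻¹ = 0.001253 mol.
Photons that must be absorbed: 0.001253 / 0.90 = 0.001392 mol.
Fraction absorbed: 1 − 10^(−0.357) = 0.5605.
Incident photons needed: 0.001392 / 0.5605 = 0.002483 mol.
Photon energy: hc/λ = 6.780×10⁻¹⁹ J; per mole, 4.083×10⁵ J mol⁻¹.
Energy required: 0.002483 × 4.083×10⁵ = 1014 J.
Time: 1014 J / 0.309 W = 3300 s.

t ≈ 3300 s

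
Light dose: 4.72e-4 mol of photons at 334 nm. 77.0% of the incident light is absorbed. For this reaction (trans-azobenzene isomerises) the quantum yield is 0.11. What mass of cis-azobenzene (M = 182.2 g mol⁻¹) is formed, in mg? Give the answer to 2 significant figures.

Photons absorbed: 0.770 × 4.72e-4 = 3.634e-4 mol.
Product: Φ × n_abs = 0.11 × 3.634e-4 = 3.997e-5 mol.
Mass: 3.997e-5 × 182.2 = 0.007283 g = 7.3 mg.

7.3 mg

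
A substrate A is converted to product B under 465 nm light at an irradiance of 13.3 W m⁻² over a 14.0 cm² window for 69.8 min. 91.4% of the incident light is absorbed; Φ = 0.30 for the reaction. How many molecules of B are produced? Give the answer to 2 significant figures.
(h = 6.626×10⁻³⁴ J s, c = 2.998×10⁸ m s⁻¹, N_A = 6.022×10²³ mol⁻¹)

5.0×10¹⁹ molecules

Photon energy at 465 nm: hc/λ = (6.626×10⁻³⁴)(2.998×10⁸)/(465×10⁻⁹) = 4.272×10⁻¹⁹ J.
Energy delivered: (13.3 W m⁻²)(14.0×10⁻⁴ m²)(4188 s) = 77.98 J.
Photons incident: 77.98 / 4.272×10⁻¹⁹ = 1.825×10²⁰, i.e. 1.825×10²⁰/6.022×10²³ = 3.031×10⁻⁴ mol.
Photons absorbed: 0.914 × 3.031×10⁻⁴ = 2.770×10⁻⁴ mol.
Product: Φ × n_abs = 0.30 × 2.770×10⁻⁴ = 8.310×10⁻⁵ mol.
As a count: 8.310×10⁻⁵ × 6.022×10²³ = 5.0×10¹⁹.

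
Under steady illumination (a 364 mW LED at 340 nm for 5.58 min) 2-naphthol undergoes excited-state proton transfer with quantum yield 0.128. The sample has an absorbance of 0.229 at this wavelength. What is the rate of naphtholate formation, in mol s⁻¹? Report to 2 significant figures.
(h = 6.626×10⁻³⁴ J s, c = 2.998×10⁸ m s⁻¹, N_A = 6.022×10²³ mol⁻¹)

Photon energy at 340 nm: hc/λ = (6.626×10⁻³⁴)(2.998×10⁸)/(340×10⁻⁹) = 5.843×10⁻¹⁹ J.
Energy delivered: (364 mW)(334.8 s) = 121.9 J.
Photons incident: 121.9 / 5.843×10⁻¹⁹ = 2.086×10²⁰, i.e. 2.086×10²⁰/6.022×10²³ = 3.464×10⁻⁴ mol.
Fraction absorbed: 1 − 10^(−0.229) = 0.4098.
Photons absorbed: 0.4098 × 3.464×10⁻⁴ = 1.420×10⁻⁴ mol.
Product formed: 0.128 × 1.420×10⁻⁴ = 1.818×10⁻⁵ mol.
Rate: 1.818×10⁻⁵ / 334.8 s = 5.4×10⁻⁸ mol s⁻¹.

5.4×10⁻⁸ mol s⁻¹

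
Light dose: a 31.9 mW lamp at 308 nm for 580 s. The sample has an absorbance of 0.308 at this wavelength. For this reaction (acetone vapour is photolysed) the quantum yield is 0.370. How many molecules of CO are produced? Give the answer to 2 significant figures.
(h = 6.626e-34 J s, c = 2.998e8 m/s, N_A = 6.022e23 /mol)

Photon energy at 308 nm: hc/λ = (6.626e-34)(2.998e8)/(308e-9) = 6.450e-19 J.
Energy delivered: (31.9 mW)(580 s) = 18.50 J.
Photons incident: 18.50 / 6.450e-19 = 2.868e19, i.e. 2.868e19/6.022e23 = 4.763e-5 mol.
Fraction absorbed: 1 − 10^(−0.308) = 0.5080.
Photons absorbed: 0.5080 × 4.763e-5 = 2.420e-5 mol.
Product: Φ × n_abs = 0.370 × 2.420e-5 = 8.954e-6 mol.
As a count: 8.954e-6 × 6.022e23 = 5.4e18.

5.4e18 molecules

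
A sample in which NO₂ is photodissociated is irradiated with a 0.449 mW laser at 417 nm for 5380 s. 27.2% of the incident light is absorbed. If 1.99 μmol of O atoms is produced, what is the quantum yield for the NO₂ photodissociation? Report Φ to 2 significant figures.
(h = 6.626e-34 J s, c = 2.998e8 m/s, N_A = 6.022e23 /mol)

Φ = 0.87

Product: 1.99 μmol = 1.99e-6 mol.
Photon energy at 417 nm: hc/λ = (6.626e-34)(2.998e8)/(417e-9) = 4.764e-19 J.
Energy delivered: (0.449 mW)(5380 s) = 2.416 J.
Photons incident: 2.416 / 4.764e-19 = 5.071e18, i.e. 5.071e18/6.022e23 = 8.421e-6 mol.
Photons absorbed: 0.272 × 8.421e-6 = 2.291e-6 mol.
Φ = 1.99e-6 mol / 2.291e-6 mol photons = 0.87.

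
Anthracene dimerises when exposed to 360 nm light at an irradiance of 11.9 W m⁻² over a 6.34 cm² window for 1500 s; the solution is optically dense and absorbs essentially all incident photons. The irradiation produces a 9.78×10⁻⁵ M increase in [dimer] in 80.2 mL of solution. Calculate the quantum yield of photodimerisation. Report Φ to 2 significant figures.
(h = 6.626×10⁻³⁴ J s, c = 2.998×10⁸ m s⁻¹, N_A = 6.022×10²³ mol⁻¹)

Product: (9.78×10⁻⁵ M)(0.0802 L) = 7.844×10⁻⁶ mol.
Photon energy at 360 nm: hc/λ = (6.626×10⁻³⁴)(2.998×10⁸)/(360×10⁻⁹) = 5.518×10⁻¹⁹ J.
Energy delivered: (11.9 W m⁻²)(6.34×10⁻⁴ m²)(1500 s) = 11.32 J.
Photons incident: 11.32 / 5.518×10⁻¹⁹ = 2.051×10¹⁹, i.e. 2.051×10¹⁹/6.022×10²³ = 3.406×10⁻⁵ mol.
Φ = 7.844×10⁻⁶ mol / 3.406×10⁻⁵ mol photons = 0.23.

Φ = 0.23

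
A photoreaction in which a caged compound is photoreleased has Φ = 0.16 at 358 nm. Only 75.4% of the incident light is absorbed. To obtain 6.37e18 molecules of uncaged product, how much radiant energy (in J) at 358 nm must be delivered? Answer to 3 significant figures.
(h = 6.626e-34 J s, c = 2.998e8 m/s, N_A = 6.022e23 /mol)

Product: 6.37e18 / 6.022e23 = 1.058e-5 mol.
Photons that must be absorbed: 1.058e-5 / 0.16 = 6.613e-5 mol.
Incident photons needed: 6.613e-5 / 0.754 = 8.771e-5 mol.
Photon energy: hc/λ = 5.549e-19 J; per mole, 3.342e5 J mol⁻¹.
Energy required: 8.771e-5 × 3.342e5 = 29.3 J.

29.3 J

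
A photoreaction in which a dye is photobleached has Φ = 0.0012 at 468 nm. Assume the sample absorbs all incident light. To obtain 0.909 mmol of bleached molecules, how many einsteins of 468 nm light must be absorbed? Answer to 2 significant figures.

Product: 0.909 mmol = 9.09e-4 mol.
Photons that must be absorbed: 9.09e-4 / 0.0012 = 0.7575 mol.

0.76 einstein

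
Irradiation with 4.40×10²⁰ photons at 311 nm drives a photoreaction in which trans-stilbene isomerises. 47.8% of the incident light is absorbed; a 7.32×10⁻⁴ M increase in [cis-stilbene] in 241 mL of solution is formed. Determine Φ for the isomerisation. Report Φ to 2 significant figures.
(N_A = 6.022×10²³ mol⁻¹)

Φ = 0.51

Product: (7.32×10⁻⁴ M)(0.241 L) = 1.764×10⁻⁴ mol.
Moles of photons: 4.40×10²⁰ / 6.022×10²³ = 7.307×10⁻⁴ mol.
Photons absorbed: 0.478 × 7.307×10⁻⁴ = 3.493×10⁻⁴ mol.
Φ = 1.764×10⁻⁴ mol / 3.493×10⁻⁴ mol photons = 0.51.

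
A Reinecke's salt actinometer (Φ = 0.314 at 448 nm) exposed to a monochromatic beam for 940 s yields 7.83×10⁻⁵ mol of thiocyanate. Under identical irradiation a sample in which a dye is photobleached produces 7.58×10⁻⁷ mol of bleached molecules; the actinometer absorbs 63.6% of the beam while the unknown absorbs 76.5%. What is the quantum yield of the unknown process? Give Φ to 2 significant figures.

Φ = 0.0025

Photons absorbed by the actinometer: 7.83×10⁻⁵ / 0.314 = 2.494×10⁻⁴ mol.
Incident flux: 2.494×10⁻⁴ / 0.636 = 3.921×10⁻⁴ einstein.
Absorbed by unknown: 0.765 × 3.921×10⁻⁴ = 3.000×10⁻⁴ mol.
Φ(unknown) = 7.58×10⁻⁷ / 3.000×10⁻⁴ = 0.0025.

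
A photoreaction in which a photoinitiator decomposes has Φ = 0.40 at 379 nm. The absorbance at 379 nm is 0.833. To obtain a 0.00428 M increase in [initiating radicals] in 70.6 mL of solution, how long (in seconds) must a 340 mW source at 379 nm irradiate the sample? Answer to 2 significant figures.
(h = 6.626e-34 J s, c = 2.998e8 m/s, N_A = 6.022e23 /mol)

t ≈ 820 s

Product: (0.00428 M)(0.0706 L) = 3.022e-4 mol.
Photons that must be absorbed: 3.022e-4 / 0.40 = 7.555e-4 mol.
Fraction absorbed: 1 − 10^(−0.833) = 0.8531.
Incident photons needed: 7.555e-4 / 0.8531 = 8.856e-4 mol.
Photon energy: hc/λ = 5.241e-19 J; per mole, 3.156e5 J mol⁻¹.
Energy required: 8.856e-4 × 3.156e5 = 279.5 J.
Time: 279.5 J / 0.34 W = 820 s.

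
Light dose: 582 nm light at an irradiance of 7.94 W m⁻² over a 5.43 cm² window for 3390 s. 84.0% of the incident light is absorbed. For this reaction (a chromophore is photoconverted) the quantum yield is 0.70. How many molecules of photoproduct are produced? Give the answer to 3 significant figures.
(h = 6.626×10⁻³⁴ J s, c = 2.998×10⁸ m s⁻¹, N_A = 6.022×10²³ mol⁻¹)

Photon energy at 582 nm: hc/λ = (6.626×10⁻³⁴)(2.998×10⁸)/(582×10⁻⁹) = 3.413×10⁻¹⁹ J.
Energy delivered: (7.94 W m⁻²)(5.43×10⁻⁴ m²)(3390 s) = 14.62 J.
Photons incident: 14.62 / 3.413×10⁻¹⁹ = 4.284×10¹⁹, i.e. 4.284×10¹⁹/6.022×10²³ = 7.114×10⁻⁵ mol.
Photons absorbed: 0.840 × 7.114×10⁻⁵ = 5.976×10⁻⁵ mol.
Product: Φ × n_abs = 0.70 × 5.976×10⁻⁵ = 4.183×10⁻⁵ mol.
As a count: 4.183×10⁻⁵ × 6.022×10²³ = 2.52×10¹⁹.

2.52×10¹⁹ molecules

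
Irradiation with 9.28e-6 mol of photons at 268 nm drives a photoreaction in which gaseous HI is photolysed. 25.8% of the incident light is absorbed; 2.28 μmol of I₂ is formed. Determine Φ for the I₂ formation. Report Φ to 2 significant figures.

Φ = 0.95

Product: 2.28 μmol = 2.28e-6 mol.
Photons absorbed: 0.258 × 9.28e-6 = 2.394e-6 mol.
Φ = 2.28e-6 mol / 2.394e-6 mol photons = 0.95.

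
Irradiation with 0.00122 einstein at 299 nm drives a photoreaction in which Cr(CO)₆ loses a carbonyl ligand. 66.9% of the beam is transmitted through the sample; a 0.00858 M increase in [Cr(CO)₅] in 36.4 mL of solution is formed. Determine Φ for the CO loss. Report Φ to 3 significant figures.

Φ = 0.773

Product: (0.00858 M)(0.0364 L) = 3.123×10⁻⁴ mol.
Fraction absorbed: 1 − 66.9/100 = 0.3310.
Photons absorbed: 0.3310 × 0.00122 = 4.038×10⁻⁴ mol.
Φ = 3.123×10⁻⁴ mol / 4.038×10⁻⁴ mol photons = 0.773.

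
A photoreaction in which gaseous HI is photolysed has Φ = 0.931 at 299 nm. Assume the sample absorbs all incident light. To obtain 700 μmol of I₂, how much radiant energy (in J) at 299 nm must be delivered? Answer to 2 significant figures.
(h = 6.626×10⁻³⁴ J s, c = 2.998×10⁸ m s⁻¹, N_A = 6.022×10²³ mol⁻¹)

Product: 700 μmol = 7.00×10⁻⁴ mol.
Photons that must be absorbed: 7.00×10⁻⁴ / 0.931 = 7.519×10⁻⁴ mol.
Photon energy: hc/λ = 6.644×10⁻¹⁹ J; per mole, 4.001×10⁵ J mol⁻¹.
Energy required: 7.519×10⁻⁴ × 4.001×10⁵ = 300 J.

300 J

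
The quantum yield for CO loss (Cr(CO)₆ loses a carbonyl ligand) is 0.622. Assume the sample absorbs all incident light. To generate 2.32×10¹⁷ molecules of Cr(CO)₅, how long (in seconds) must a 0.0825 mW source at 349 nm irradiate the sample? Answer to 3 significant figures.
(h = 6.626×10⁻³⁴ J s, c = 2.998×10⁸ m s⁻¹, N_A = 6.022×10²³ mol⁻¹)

t ≈ 2570 s

Product: 2.32×10¹⁷ / 6.022×10²³ = 3.853×10⁻⁷ mol.
Photons that must be absorbed: 3.853×10⁻⁷ / 0.622 = 6.195×10⁻⁷ mol.
Photon energy: hc/λ = 5.692×10⁻¹⁹ J; per mole, 3.428×10⁵ J mol⁻¹.
Energy required: 6.195×10⁻⁷ × 3.428×10⁵ = 0.2124 J.
Time: 0.2124 J / 8.25e-05 W = 2570 s.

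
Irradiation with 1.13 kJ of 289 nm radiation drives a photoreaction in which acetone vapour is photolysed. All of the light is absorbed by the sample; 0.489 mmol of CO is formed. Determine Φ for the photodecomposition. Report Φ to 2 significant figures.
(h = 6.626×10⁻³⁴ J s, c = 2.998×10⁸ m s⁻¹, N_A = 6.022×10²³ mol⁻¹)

Product: 0.489 mmol = 4.89×10⁻⁴ mol.
Photon energy at 289 nm: hc/λ = (6.626×10⁻³⁴)(2.998×10⁸)/(289×10⁻⁹) = 6.874×10⁻¹⁹ J.
Incident energy: 1.13 kJ = 1130 J.
Photons incident: 1130 / 6.874×10⁻¹⁹ = 1.644×10²¹, i.e. 1.644×10²¹/6.022×10²³ = 0.002730 mol.
Φ = 4.89×10⁻⁴ mol / 0.002730 mol photons = 0.18.

Φ = 0.18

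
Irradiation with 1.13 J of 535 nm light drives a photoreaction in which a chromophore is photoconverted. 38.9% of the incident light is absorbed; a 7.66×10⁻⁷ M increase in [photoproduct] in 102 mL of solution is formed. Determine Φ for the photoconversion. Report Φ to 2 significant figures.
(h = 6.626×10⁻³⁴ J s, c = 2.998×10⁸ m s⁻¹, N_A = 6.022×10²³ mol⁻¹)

Product: (7.66×10⁻⁷ M)(0.102 L) = 7.813×10⁻⁸ mol.
Photon energy at 535 nm: hc/λ = (6.626×10⁻³⁴)(2.998×10⁸)/(535×10⁻⁹) = 3.713×10⁻¹⁹ J.
Photons incident: 1.13 / 3.713×10⁻¹⁹ = 3.043×10¹⁸, i.e. 3.043×10¹⁸/6.022×10²³ = 5.053×10⁻⁶ mol.
Photons absorbed: 0.389 × 5.053×10⁻⁶ = 1.966×10⁻⁶ mol.
Φ = 7.813×10⁻⁸ mol / 1.966×10⁻⁶ mol photons = 0.040.

Φ = 0.040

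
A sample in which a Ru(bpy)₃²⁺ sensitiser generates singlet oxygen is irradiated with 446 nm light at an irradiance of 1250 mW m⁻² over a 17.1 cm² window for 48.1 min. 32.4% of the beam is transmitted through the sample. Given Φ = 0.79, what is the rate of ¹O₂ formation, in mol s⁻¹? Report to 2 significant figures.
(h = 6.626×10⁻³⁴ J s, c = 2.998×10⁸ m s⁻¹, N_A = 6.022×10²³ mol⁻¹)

4.3×10⁻⁹ mol s⁻¹

Photon energy at 446 nm: hc/λ = (6.626×10⁻³⁴)(2.998×10⁸)/(446×10⁻⁹) = 4.454×10⁻¹⁹ J.
Energy delivered: (1250 mW m⁻²)(17.1×10⁻⁴ m²)(2886 s) = 6.169 J.
Photons incident: 6.169 / 4.454×10⁻¹⁹ = 1.385×10¹⁹, i.e. 1.385×10¹⁹/6.022×10²³ = 2.300×10⁻⁵ mol.
Fraction absorbed: 1 − 32.4/100 = 0.6760.
Photons absorbed: 0.6760 × 2.300×10⁻⁵ = 1.555×10⁻⁵ mol.
Product formed: 0.79 × 1.555×10⁻⁵ = 1.228×10⁻⁵ mol.
Rate: 1.228×10⁻⁵ / 2886 s = 4.3×10⁻⁹ mol s⁻¹.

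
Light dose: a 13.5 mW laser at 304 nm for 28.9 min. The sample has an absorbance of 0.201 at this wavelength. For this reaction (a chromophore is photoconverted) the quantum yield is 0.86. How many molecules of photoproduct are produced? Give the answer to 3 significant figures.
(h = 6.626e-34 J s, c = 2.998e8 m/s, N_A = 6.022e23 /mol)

Photon energy at 304 nm: hc/λ = (6.626e-34)(2.998e8)/(304e-9) = 6.534e-19 J.
Energy delivered: (13.5 mW)(1734 s) = 23.41 J.
Photons incident: 23.41 / 6.534e-19 = 3.583e19, i.e. 3.583e19/6.022e23 = 5.950e-5 mol.
Fraction absorbed: 1 − 10^(−0.201) = 0.3705.
Photons absorbed: 0.3705 × 5.950e-5 = 2.204e-5 mol.
Product: Φ × n_abs = 0.86 × 2.204e-5 = 1.895e-5 mol.
As a count: 1.895e-5 × 6.022e23 = 1.14e19.

1.14e19 molecules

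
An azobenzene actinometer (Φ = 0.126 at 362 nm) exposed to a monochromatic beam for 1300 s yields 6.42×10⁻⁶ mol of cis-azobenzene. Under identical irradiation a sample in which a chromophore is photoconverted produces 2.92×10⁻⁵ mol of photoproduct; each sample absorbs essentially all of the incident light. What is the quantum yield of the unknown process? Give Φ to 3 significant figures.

Φ = 0.573

Photons absorbed by the actinometer: 6.42×10⁻⁶ / 0.126 = 5.095×10⁻⁵ mol.
Φ(unknown) = 2.92×10⁻⁵ / 5.095×10⁻⁵ = 0.573.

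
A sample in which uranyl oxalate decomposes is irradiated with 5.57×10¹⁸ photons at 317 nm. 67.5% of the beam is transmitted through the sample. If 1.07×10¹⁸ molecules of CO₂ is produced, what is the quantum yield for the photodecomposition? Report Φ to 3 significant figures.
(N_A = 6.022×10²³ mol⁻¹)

Φ = 0.591

Product: 1.07×10¹⁸ / 6.022×10²³ = 1.777×10⁻⁶ mol.
Moles of photons: 5.57×10¹⁸ / 6.022×10²³ = 9.249×10⁻⁶ mol.
Fraction absorbed: 1 − 67.5/100 = 0.3250.
Photons absorbed: 0.3250 × 9.249×10⁻⁶ = 3.006×10⁻⁶ mol.
Φ = 1.777×10⁻⁶ mol / 3.006×10⁻⁶ mol photons = 0.591.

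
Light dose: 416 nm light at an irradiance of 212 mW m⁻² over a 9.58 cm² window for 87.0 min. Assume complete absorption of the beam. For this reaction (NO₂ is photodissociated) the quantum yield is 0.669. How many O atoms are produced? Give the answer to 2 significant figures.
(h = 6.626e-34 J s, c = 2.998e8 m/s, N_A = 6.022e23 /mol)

1.5e18 atoms

Photon energy at 416 nm: hc/λ = (6.626e-34)(2.998e8)/(416e-9) = 4.775e-19 J.
Energy delivered: (212 mW m⁻²)(9.58e-4 m²)(5220 s) = 1.060 J.
Photons incident: 1.060 / 4.775e-19 = 2.220e18, i.e. 2.220e18/6.022e23 = 3.686e-6 mol.
Product: Φ × n_abs = 0.669 × 3.686e-6 = 2.466e-6 mol.
As a count: 2.466e-6 × 6.022e23 = 1.5e18.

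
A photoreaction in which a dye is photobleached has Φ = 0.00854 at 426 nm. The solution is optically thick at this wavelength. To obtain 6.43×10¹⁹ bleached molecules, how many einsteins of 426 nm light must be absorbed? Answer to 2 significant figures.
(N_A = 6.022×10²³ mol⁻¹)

0.013 einstein

Product: 6.43×10¹⁹ / 6.022×10²³ = 1.068×10⁻⁴ mol.
Photons that must be absorbed: 1.068×10⁻⁴ / 0.00854 = 0.01251 mol.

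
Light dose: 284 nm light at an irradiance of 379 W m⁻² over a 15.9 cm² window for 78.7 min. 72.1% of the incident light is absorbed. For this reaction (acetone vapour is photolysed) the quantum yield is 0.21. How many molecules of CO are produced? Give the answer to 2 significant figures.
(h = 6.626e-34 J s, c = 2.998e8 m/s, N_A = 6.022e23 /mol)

Photon energy at 284 nm: hc/λ = (6.626e-34)(2.998e8)/(284e-9) = 6.995e-19 J.
Energy delivered: (379 W m⁻²)(15.9e-4 m²)(4722 s) = 2846 J.
Photons incident: 2846 / 6.995e-19 = 4.069e21, i.e. 4.069e21/6.022e23 = 0.006757 mol.
Photons absorbed: 0.721 × 0.006757 = 0.004872 mol.
Product: Φ × n_abs = 0.21 × 0.004872 = 0.001023 mol.
As a count: 0.001023 × 6.022e23 = 6.2e20.

6.2e20 molecules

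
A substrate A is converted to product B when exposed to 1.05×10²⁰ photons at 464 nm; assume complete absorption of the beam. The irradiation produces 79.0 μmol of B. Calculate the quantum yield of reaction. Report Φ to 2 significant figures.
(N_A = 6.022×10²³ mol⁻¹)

Φ = 0.45

Product: 79.0 μmol = 7.90×10⁻⁵ mol.
Moles of photons: 1.05×10²⁰ / 6.022×10²³ = 1.744×10⁻⁴ mol.
Φ = 7.90×10⁻⁵ mol / 1.744×10⁻⁴ mol photons = 0.45.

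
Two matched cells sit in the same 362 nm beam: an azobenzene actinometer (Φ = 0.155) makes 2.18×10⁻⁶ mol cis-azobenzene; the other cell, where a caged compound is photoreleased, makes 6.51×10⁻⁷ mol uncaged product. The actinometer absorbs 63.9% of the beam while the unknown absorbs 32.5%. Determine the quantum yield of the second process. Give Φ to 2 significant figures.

Photons absorbed by the actinometer: 2.18×10⁻⁶ / 0.155 = 1.406×10⁻⁵ mol.
Incident flux: 1.406×10⁻⁵ / 0.639 = 2.200×10⁻⁵ einstein.
Absorbed by unknown: 0.325 × 2.200×10⁻⁵ = 7.150×10⁻⁶ mol.
Φ(unknown) = 6.51×10⁻⁷ / 7.150×10⁻⁶ = 0.091.

Φ = 0.091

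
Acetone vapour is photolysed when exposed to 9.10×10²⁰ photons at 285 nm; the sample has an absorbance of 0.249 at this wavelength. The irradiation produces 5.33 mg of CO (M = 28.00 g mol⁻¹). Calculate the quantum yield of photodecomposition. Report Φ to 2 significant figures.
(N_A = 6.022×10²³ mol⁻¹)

Product: 5.33 mg / 28.00 g mol⁻¹ = 1.904×10⁻⁴ mol.
Moles of photons: 9.10×10²⁰ / 6.022×10²³ = 0.001511 mol.
Fraction absorbed: 1 − 10^(−0.249) = 0.4364.
Photons absorbed: 0.4364 × 0.001511 = 6.594×10⁻⁴ mol.
Φ = 1.904×10⁻⁴ mol / 6.594×10⁻⁴ mol photons = 0.29.

Φ = 0.29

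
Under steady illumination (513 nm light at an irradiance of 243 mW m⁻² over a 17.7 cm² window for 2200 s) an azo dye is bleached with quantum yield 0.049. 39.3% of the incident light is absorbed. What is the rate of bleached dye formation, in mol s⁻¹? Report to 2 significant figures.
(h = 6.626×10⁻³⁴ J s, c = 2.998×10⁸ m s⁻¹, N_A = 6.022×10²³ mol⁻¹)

3.6×10⁻¹¹ mol s⁻¹

Photon energy at 513 nm: hc/λ = (6.626×10⁻³⁴)(2.998×10⁸)/(513×10⁻⁹) = 3.872×10⁻¹⁹ J.
Energy delivered: (243 mW m⁻²)(17.7×10⁻⁴ m²)(2200 s) = 0.9462 J.
Photons incident: 0.9462 / 3.872×10⁻¹⁹ = 2.444×10¹⁸, i.e. 2.444×10¹⁸/6.022×10²³ = 4.058×10⁻⁶ mol.
Photons absorbed: 0.393 × 4.058×10⁻⁶ = 1.595×10⁻⁶ mol.
Product formed: 0.049 × 1.595×10⁻⁶ = 7.816×10⁻⁸ mol.
Rate: 7.816×10⁻⁸ / 2200 s = 3.6×10⁻¹¹ mol s⁻¹.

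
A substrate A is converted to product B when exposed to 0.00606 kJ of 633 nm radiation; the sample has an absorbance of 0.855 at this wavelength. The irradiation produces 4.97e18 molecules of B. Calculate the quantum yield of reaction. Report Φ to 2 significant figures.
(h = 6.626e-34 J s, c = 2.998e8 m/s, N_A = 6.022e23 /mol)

Product: 4.97e18 / 6.022e23 = 8.253e-6 mol.
Photon energy at 633 nm: hc/λ = (6.626e-34)(2.998e8)/(633e-9) = 3.138e-19 J.
Incident energy: 0.00606 kJ = 6.06 J.
Photons incident: 6.06 / 3.138e-19 = 1.931e19, i.e. 1.931e19/6.022e23 = 3.207e-5 mol.
Fraction absorbed: 1 − 10^(−0.855) = 0.8604.
Photons absorbed: 0.8604 × 3.207e-5 = 2.759e-5 mol.
Φ = 8.253e-6 mol / 2.759e-5 mol photons = 0.30.

Φ = 0.30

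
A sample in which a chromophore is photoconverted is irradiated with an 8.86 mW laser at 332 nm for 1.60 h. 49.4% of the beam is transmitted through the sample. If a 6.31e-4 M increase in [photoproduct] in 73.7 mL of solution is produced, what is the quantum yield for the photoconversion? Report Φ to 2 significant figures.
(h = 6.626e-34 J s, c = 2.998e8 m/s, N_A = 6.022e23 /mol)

Product: (6.31e-4 M)(0.0737 L) = 4.650e-5 mol.
Photon energy at 332 nm: hc/λ = (6.626e-34)(2.998e8)/(332e-9) = 5.983e-19 J.
Energy delivered: (8.86 mW)(5760 s) = 51.03 J.
Photons incident: 51.03 / 5.983e-19 = 8.529e19, i.e. 8.529e19/6.022e23 = 1.416e-4 mol.
Fraction absorbed: 1 − 49.4/100 = 0.5060.
Photons absorbed: 0.5060 × 1.416e-4 = 7.165e-5 mol.
Φ = 4.650e-5 mol / 7.165e-5 mol photons = 0.65.

Φ = 0.65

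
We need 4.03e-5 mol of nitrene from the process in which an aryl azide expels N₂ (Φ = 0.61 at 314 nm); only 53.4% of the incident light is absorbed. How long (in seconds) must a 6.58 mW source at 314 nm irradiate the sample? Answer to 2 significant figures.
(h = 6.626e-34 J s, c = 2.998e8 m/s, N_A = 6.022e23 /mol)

t ≈ 7200 s

Photons that must be absorbed: 4.03e-5 / 0.61 = 6.607e-5 mol.
Incident photons needed: 6.607e-5 / 0.534 = 1.237e-4 mol.
Photon energy: hc/λ = 6.326e-19 J; per mole, 3.810e5 J mol⁻¹.
Energy required: 1.237e-4 × 3.810e5 = 47.13 J.
Time: 47.13 J / 0.00658 W = 7200 s.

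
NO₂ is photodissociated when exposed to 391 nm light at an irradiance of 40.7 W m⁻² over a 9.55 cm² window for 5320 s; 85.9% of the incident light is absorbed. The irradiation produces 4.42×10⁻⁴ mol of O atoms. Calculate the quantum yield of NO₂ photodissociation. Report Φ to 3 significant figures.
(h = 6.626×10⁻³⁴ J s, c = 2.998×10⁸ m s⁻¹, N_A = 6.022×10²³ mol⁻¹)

Φ = 0.761

Photon energy at 391 nm: hc/λ = (6.626×10⁻³⁴)(2.998×10⁸)/(391×10⁻⁹) = 5.080×10⁻¹⁹ J.
Energy delivered: (40.7 W m⁻²)(9.55×10⁻⁴ m²)(5320 s) = 206.8 J.
Photons incident: 206.8 / 5.080×10⁻¹⁹ = 4.071×10²⁰, i.e. 4.071×10²⁰/6.022×10²³ = 6.760×10⁻⁴ mol.
Photons absorbed: 0.859 × 6.760×10⁻⁴ = 5.807×10⁻⁴ mol.
Φ = 4.42×10⁻⁴ mol / 5.807×10⁻⁴ mol photons = 0.761.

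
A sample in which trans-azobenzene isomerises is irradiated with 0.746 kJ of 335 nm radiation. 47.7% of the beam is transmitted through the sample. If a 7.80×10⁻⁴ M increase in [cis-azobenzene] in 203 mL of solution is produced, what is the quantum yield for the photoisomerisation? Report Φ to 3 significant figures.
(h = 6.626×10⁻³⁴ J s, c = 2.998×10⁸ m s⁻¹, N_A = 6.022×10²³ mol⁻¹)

Φ = 0.145

Product: (7.80×10⁻⁴ M)(0.203 L) = 1.583×10⁻⁴ mol.
Photon energy at 335 nm: hc/λ = (6.626×10⁻³⁴)(2.998×10⁸)/(335×10⁻⁹) = 5.930×10⁻¹⁹ J.
Incident energy: 0.746 kJ = 746 J.
Photons incident: 746 / 5.930×10⁻¹⁹ = 1.258×10²¹, i.e. 1.258×10²¹/6.022×10²³ = 0.002089 mol.
Fraction absorbed: 1 − 47.7/100 = 0.5230.
Photons absorbed: 0.5230 × 0.002089 = 0.001093 mol.
Φ = 1.583×10⁻⁴ mol / 0.001093 mol photons = 0.145.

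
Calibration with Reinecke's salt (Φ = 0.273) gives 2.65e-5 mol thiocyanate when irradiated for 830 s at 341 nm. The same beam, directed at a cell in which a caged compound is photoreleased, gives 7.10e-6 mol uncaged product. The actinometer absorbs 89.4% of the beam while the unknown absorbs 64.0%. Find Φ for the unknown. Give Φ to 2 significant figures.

Photons absorbed by the actinometer: 2.65e-5 / 0.273 = 9.707e-5 mol.
Incident flux: 9.707e-5 / 0.894 = 1.086e-4 einstein.
Absorbed by unknown: 0.640 × 1.086e-4 = 6.950e-5 mol.
Φ(unknown) = 7.10e-6 / 6.950e-5 = 0.10.

Φ = 0.10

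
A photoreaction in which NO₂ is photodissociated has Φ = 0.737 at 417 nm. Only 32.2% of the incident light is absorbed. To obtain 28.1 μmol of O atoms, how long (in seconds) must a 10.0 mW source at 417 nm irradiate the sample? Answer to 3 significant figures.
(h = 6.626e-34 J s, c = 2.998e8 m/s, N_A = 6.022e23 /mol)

t ≈ 3400 s

Product: 28.1 μmol = 2.81e-5 mol.
Photons that must be absorbed: 2.81e-5 / 0.737 = 3.813e-5 mol.
Incident photons needed: 3.813e-5 / 0.322 = 1.184e-4 mol.
Photon energy: hc/λ = 4.764e-19 J; per mole, 2.869e5 J mol⁻¹.
Energy required: 1.184e-4 × 2.869e5 = 33.97 J.
Time: 33.97 J / 0.01 W = 3400 s.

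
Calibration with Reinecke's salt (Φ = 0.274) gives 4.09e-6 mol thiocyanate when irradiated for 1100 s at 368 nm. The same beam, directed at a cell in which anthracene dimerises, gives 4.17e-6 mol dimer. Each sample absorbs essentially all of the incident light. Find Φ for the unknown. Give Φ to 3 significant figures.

Photons absorbed by the actinometer: 4.09e-6 / 0.274 = 1.493e-5 mol.
Φ(unknown) = 4.17e-6 / 1.493e-5 = 0.279.

Φ = 0.279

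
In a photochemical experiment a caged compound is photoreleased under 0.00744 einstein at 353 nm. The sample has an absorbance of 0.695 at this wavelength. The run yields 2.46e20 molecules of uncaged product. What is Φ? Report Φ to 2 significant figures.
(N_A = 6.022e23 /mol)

Φ = 0.069

Product: 2.46e20 / 6.022e23 = 4.085e-4 mol.
Fraction absorbed: 1 − 10^(−0.695) = 0.7982.
Photons absorbed: 0.7982 × 0.00744 = 0.005939 mol.
Φ = 4.085e-4 mol / 0.005939 mol photons = 0.069.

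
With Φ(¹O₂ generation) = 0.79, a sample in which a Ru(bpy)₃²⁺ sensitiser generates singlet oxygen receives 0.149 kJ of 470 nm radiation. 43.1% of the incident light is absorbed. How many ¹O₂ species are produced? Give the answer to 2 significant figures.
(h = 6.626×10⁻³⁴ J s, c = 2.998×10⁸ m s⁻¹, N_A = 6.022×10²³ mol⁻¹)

Photon energy at 470 nm: hc/λ = (6.626×10⁻³⁴)(2.998×10⁸)/(470×10⁻⁹) = 4.227×10⁻¹⁹ J.
Incident energy: 0.149 kJ = 149 J.
Photons incident: 149 / 4.227×10⁻¹⁹ = 3.525×10²⁰, i.e. 3.525×10²⁰/6.022×10²³ = 5.854×10⁻⁴ mol.
Photons absorbed: 0.431 × 5.854×10⁻⁴ = 2.523×10⁻⁴ mol.
Product: Φ × n_abs = 0.79 × 2.523×10⁻⁴ = 1.993×10⁻⁴ mol.
As a count: 1.993×10⁻⁴ × 6.022×10²³ = 1.2×10²⁰.

1.2×10²⁰ species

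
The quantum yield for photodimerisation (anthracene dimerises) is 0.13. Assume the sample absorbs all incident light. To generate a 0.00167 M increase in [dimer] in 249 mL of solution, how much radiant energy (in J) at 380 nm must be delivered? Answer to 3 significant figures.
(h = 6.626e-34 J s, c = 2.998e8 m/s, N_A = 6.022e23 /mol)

1010 J

Product: (0.00167 M)(0.249 L) = 4.158e-4 mol.
Photons that must be absorbed: 4.158e-4 / 0.13 = 0.003198 mol.
Photon energy: hc/λ = 5.228e-19 J; per mole, 3.148e5 J mol⁻¹.
Energy required: 0.003198 × 3.148e5 = 1010 J.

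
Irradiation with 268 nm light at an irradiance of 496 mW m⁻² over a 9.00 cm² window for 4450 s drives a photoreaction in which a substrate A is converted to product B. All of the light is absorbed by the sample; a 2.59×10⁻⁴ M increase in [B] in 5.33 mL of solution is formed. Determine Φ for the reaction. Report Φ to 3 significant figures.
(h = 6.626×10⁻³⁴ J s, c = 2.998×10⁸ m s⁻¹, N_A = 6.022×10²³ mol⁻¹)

Product: (2.59×10⁻⁴ M)(0.00533 L) = 1.380×10⁻⁶ mol.
Photon energy at 268 nm: hc/λ = (6.626×10⁻³⁴)(2.998×10⁸)/(268×10⁻⁹) = 7.412×10⁻¹⁹ J.
Energy delivered: (496 mW m⁻²)(9.00×10⁻⁴ m²)(4450 s) = 1.986 J.
Photons incident: 1.986 / 7.412×10⁻¹⁹ = 2.679×10¹⁸, i.e. 2.679×10¹⁸/6.022×10²³ = 4.449×10⁻⁶ mol.
Φ = 1.380×10⁻⁶ mol / 4.449×10⁻⁶ mol photons = 0.310.

Φ = 0.310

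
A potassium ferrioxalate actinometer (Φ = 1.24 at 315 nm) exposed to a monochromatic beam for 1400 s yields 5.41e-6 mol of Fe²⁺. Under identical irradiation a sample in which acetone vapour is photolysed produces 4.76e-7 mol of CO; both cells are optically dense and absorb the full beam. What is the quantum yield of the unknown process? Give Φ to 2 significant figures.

Φ = 0.11

Photons absorbed by the actinometer: 5.41e-6 / 1.24 = 4.363e-6 mol.
Φ(unknown) = 4.76e-7 / 4.363e-6 = 0.11.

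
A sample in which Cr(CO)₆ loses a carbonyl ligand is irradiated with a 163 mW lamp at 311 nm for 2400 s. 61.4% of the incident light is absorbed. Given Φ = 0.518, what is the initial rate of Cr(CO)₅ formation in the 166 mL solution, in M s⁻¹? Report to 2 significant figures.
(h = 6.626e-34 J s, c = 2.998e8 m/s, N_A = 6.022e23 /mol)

Photon energy at 311 nm: hc/λ = (6.626e-34)(2.998e8)/(311e-9) = 6.387e-19 J.
Energy delivered: (163 mW)(2400 s) = 391.2 J.
Photons incident: 391.2 / 6.387e-19 = 6.125e20, i.e. 6.125e20/6.022e23 = 0.001017 mol.
Photons absorbed: 0.614 × 0.001017 = 6.244e-4 mol.
Product formed: 0.518 × 6.244e-4 = 3.234e-4 mol.
Rate: 3.234e-4 mol / (2400 s × 0.166 L) = 8.1e-7 M s⁻¹.

8.1e-7 M s⁻¹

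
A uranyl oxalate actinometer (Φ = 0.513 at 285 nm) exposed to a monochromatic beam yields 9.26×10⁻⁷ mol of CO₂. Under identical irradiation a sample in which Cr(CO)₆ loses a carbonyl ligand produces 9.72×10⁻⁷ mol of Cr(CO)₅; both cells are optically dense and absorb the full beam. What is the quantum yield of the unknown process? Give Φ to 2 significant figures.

Φ = 0.54

Photons absorbed by the actinometer: 9.26×10⁻⁷ / 0.513 = 1.805×10⁻⁶ mol.
Φ(unknown) = 9.72×10⁻⁷ / 1.805×10⁻⁶ = 0.54.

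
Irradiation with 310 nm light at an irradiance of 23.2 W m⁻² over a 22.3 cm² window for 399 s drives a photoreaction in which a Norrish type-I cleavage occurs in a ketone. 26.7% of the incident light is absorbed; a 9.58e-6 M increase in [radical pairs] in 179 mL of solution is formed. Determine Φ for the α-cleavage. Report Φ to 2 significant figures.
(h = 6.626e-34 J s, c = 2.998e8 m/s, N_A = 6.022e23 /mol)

Φ = 0.12

Product: (9.58e-6 M)(0.179 L) = 1.715e-6 mol.
Photon energy at 310 nm: hc/λ = (6.626e-34)(2.998e8)/(310e-9) = 6.408e-19 J.
Energy delivered: (23.2 W m⁻²)(22.3e-4 m²)(399 s) = 20.64 J.
Photons incident: 20.64 / 6.408e-19 = 3.221e19, i.e. 3.221e19/6.022e23 = 5.349e-5 mol.
Photons absorbed: 0.267 × 5.349e-5 = 1.428e-5 mol.
Φ = 1.715e-6 mol / 1.428e-5 mol photons = 0.12.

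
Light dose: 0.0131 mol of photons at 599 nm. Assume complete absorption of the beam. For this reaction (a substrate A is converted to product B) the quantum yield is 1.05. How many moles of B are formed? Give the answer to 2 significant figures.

Product: Φ × n_abs = 1.05 × 0.0131 = 0.01376 mol.

0.014 mol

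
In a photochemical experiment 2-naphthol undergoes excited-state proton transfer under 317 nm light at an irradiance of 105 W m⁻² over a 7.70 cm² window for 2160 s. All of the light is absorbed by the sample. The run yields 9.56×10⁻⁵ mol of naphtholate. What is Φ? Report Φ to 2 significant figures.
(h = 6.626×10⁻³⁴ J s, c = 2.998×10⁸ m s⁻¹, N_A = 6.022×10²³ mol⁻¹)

Photon energy at 317 nm: hc/λ = (6.626×10⁻³⁴)(2.998×10⁸)/(317×10⁻⁹) = 6.266×10⁻¹⁹ J.
Energy delivered: (105 W m⁻²)(7.70×10⁻⁴ m²)(2160 s) = 174.6 J.
Photons incident: 174.6 / 6.266×10⁻¹⁹ = 2.786×10²⁰, i.e. 2.786×10²⁰/6.022×10²³ = 4.626×10⁻⁴ mol.
Φ = 9.56×10⁻⁵ mol / 4.626×10⁻⁴ mol photons = 0.21.

Φ = 0.21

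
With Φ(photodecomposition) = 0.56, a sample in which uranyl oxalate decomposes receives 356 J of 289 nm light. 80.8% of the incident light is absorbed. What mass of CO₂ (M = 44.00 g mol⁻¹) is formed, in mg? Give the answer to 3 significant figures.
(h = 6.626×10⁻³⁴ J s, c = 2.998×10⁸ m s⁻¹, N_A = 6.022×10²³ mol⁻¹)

17.1 mg

Photon energy at 289 nm: hc/λ = (6.626×10⁻³⁴)(2.998×10⁸)/(289×10⁻⁹) = 6.874×10⁻¹⁹ J.
Photons incident: 356 / 6.874×10⁻¹⁹ = 5.179×10²⁰, i.e. 5.179×10²⁰/6.022×10²³ = 8.600×10⁻⁴ mol.
Photons absorbed: 0.808 × 8.600×10⁻⁴ = 6.949×10⁻⁴ mol.
Product: Φ × n_abs = 0.56 × 6.949×10⁻⁴ = 3.891×10⁻⁴ mol.
Mass: 3.891×10⁻⁴ × 44.00 = 0.01712 g = 17.1 mg.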